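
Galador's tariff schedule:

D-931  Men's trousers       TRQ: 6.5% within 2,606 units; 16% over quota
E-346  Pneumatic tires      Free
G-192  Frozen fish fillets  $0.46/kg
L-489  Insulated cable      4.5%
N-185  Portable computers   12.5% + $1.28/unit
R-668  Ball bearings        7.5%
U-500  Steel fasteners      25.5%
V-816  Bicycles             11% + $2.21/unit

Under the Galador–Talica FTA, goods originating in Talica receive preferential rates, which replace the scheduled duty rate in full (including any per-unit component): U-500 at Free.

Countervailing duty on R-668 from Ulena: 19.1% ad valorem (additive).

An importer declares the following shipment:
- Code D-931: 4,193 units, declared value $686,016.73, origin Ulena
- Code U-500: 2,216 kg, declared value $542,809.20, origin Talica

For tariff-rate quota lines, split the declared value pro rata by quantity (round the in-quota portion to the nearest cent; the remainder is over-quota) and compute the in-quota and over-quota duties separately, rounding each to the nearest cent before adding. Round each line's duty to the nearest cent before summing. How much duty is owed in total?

Line 1 (D-931, Ulena, 4,193 units, $686,016.73):
Code D-931 is under a tariff-rate quota (threshold 2,606 units). In-quota: 2,606 units at 6.5%; over-quota: 1,587 units at 16%.
Pro-rata value split: in-quota = $686,016.73 × 2,606/4,193 = $426,367.66; over-quota = $686,016.73 − $426,367.66 = $259,649.07.
In-quota duty = $426,367.66 × 6.5% = $27,713.90. Over-quota duty = $259,649.07 × 16% = $41,543.85.
Line duty = $27,713.90 + $41,543.85 = $69,257.75.
Line 2 (U-500, Talica, 2,216 kg, $542,809.20):
Base rate for U-500 is 25.5%.
Origin Talica qualifies under the Galador–Talica agreement and U-500 is covered: preferential rate Free applies instead.
Duty = $542,809.20 × 0% = $0.00.
Total = $69,257.75 + $0.00 = $69,257.75.

$69,257.75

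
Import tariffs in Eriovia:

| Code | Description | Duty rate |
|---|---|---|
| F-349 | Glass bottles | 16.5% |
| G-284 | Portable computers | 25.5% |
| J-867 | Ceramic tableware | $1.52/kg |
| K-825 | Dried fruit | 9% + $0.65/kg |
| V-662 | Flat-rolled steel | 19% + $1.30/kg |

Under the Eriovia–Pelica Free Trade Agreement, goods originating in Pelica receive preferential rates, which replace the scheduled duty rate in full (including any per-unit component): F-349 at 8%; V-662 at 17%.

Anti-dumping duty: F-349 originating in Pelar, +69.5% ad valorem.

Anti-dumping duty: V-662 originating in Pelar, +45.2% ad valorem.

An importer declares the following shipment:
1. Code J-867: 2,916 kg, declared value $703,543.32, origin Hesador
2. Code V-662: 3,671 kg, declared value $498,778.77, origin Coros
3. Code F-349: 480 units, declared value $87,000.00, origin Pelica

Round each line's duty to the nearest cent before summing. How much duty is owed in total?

$110,932.59

Line 1 (J-867, Hesador, 2,916 kg, $703,543.32):
Base rate for J-867 is $1.52/kg.
Duty = 2,916 × $1.52 = $4,432.32.
Line 2 (V-662, Coros, 3,671 kg, $498,778.77):
Base rate for V-662 is 19% + $1.30/kg.
V-662 has an FTA preferential rate, but origin Coros is not Pelica; base rate stands.
The additional-duty order on V-662 targets Pelar, not Coros; it does not apply.
Duty = $498,778.77 × 19% + 3,671 × $1.30 = $99,540.27.
Line 3 (F-349, Pelica, 480 units, $87,000.00):
Base rate for F-349 is 16.5%.
Origin Pelica qualifies under the Eriovia–Pelica agreement and F-349 is covered: preferential rate 8% applies instead.
The additional-duty order on F-349 targets Pelar, not Pelica; it does not apply.
Duty = $87,000.00 × 8% = $6,960.00.
Total = $4,432.32 + $99,540.27 + $6,960.00 = $110,932.59.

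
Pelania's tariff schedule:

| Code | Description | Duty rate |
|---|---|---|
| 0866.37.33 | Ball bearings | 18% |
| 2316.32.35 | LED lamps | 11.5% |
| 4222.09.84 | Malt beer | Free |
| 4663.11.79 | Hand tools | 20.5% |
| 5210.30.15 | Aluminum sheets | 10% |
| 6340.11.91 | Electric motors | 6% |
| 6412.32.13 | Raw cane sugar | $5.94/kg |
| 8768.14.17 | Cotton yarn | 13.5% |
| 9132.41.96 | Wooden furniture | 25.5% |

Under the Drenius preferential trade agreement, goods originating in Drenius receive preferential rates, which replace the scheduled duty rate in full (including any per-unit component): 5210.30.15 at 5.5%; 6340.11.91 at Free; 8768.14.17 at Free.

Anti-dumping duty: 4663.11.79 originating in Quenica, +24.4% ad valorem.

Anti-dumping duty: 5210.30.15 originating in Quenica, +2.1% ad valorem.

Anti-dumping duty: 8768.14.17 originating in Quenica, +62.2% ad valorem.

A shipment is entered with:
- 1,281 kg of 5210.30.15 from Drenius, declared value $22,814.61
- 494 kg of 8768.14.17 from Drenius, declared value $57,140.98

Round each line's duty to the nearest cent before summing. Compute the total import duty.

$1,254.80

Line 1 (5210.30.15, Drenius, 1,281 kg, $22,814.61):
Base rate for 5210.30.15 is 10%.
Origin Drenius qualifies under the Pelania–Drenius agreement and 5210.30.15 is covered: preferential rate 5.5% applies instead.
The additional-duty order on 5210.30.15 targets Quenica, not Drenius; it does not apply.
Duty = $22,814.61 × 5.5% = $1,254.80.
Line 2 (8768.14.17, Drenius, 494 kg, $57,140.98):
Base rate for 8768.14.17 is 13.5%.
Origin Drenius qualifies under the Pelania–Drenius agreement and 8768.14.17 is covered: preferential rate Free applies instead.
The additional-duty order on 8768.14.17 targets Quenica, not Drenius; it does not apply.
Duty = $57,140.98 × 0% = $0.00.
Total = $1,254.80 + $0.00 = $1,254.80.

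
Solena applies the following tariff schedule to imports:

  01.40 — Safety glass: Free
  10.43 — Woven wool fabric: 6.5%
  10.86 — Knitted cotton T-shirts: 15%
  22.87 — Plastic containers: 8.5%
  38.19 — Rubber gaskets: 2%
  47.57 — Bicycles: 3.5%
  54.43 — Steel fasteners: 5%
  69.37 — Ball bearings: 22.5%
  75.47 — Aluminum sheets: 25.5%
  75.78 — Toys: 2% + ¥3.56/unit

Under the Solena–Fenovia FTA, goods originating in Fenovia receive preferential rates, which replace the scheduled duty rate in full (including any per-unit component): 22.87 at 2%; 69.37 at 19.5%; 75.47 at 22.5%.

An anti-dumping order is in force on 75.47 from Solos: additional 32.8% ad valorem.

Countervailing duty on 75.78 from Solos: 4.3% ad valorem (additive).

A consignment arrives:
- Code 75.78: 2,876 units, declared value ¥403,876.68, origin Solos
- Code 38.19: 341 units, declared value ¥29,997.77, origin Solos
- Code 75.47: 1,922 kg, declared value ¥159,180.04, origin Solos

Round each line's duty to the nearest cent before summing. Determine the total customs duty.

Line 1 (75.78, Solos, 2,876 units, ¥403,876.68):
Base rate for 75.78 is 2% + ¥3.56/unit.
Additional duty on 75.78 from Solos: +4.3%. Applied ad valorem rate: 2% + 4.3% = 6.3%.
Duty = ¥403,876.68 × 6.3% + 2,876 × ¥3.56 = ¥35,682.79.
Line 2 (38.19, Solos, 341 units, ¥29,997.77):
Base rate for 38.19 is 2%.
Duty = ¥29,997.77 × 2% = ¥599.96.
Line 3 (75.47, Solos, 1,922 kg, ¥159,180.04):
Base rate for 75.47 is 25.5%.
75.47 has an FTA preferential rate, but origin Solos is not Fenovia; base rate stands.
Additional duty on 75.47 from Solos: +32.8%. Applied ad valorem rate: 25.5% + 32.8% = 58.3%.
Duty = ¥159,180.04 × 58.3% = ¥92,801.96.
Total = ¥35,682.79 + ¥599.96 + ¥92,801.96 = ¥129,084.71.

¥129,084.71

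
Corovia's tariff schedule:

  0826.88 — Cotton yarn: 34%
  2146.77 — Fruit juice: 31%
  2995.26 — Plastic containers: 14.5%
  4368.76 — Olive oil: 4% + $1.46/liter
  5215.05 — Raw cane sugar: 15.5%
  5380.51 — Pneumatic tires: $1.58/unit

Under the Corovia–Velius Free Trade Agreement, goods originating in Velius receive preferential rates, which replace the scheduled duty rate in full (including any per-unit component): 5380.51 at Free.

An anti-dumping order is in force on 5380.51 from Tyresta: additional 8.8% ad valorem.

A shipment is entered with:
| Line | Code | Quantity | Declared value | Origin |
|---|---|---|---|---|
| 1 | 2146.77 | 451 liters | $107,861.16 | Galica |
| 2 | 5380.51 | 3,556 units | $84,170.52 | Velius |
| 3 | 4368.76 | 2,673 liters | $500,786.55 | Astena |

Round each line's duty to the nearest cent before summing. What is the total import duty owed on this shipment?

$57,371.00

Line 1 (2146.77, Galica, 451 liters, $107,861.16):
Base rate for 2146.77 is 31%.
Duty = $107,861.16 × 31% = $33,436.96.
Line 2 (5380.51, Velius, 3,556 units, $84,170.52):
Base rate for 5380.51 is $1.58/unit.
Origin Velius qualifies under the Corovia–Velius agreement and 5380.51 is covered: preferential rate Free applies instead.
The additional-duty order on 5380.51 targets Tyresta, not Velius; it does not apply.
Duty = $84,170.52 × 0% = $0.00.
Line 3 (4368.76, Astena, 2,673 liters, $500,786.55):
Base rate for 4368.76 is 4% + $1.46/liter.
Duty = $500,786.55 × 4% + 2,673 × $1.46 = $23,934.04.
Total = $33,436.96 + $0.00 + $23,934.04 = $57,371.00.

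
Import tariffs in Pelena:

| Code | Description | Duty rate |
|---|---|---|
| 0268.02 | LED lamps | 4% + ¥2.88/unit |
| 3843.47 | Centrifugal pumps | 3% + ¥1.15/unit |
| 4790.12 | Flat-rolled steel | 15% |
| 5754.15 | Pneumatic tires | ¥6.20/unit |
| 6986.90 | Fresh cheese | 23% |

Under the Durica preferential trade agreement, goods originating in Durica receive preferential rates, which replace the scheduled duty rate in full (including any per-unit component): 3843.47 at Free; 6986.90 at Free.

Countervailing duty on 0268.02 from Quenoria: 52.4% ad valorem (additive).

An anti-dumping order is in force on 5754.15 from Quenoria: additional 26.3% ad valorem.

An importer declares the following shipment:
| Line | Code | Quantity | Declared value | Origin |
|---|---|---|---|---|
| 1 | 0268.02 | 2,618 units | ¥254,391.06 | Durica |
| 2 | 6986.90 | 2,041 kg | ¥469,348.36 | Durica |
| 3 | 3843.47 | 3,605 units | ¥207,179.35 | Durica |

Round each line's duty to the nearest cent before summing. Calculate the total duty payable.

¥17,715.48

Line 1 (0268.02, Durica, 2,618 units, ¥254,391.06):
Base rate for 0268.02 is 4% + ¥2.88/unit.
Origin Durica is the FTA partner but 0268.02 is not on the preference list; base rate stands.
The additional-duty order on 0268.02 targets Quenoria, not Durica; it does not apply.
Duty = ¥254,391.06 × 4% + 2,618 × ¥2.88 = ¥17,715.48.
Line 2 (6986.90, Durica, 2,041 kg, ¥469,348.36):
Base rate for 6986.90 is 23%.
Origin Durica qualifies under the Pelena–Durica agreement and 6986.90 is covered: preferential rate Free applies instead.
Duty = ¥469,348.36 × 0% = ¥0.00.
Line 3 (3843.47, Durica, 3,605 units, ¥207,179.35):
Base rate for 3843.47 is 3% + ¥1.15/unit.
Origin Durica qualifies under the Pelena–Durica agreement and 3843.47 is covered: preferential rate Free applies instead.
Duty = ¥207,179.35 × 0% = ¥0.00.
Total = ¥17,715.48 + ¥0.00 + ¥0.00 = ¥17,715.48.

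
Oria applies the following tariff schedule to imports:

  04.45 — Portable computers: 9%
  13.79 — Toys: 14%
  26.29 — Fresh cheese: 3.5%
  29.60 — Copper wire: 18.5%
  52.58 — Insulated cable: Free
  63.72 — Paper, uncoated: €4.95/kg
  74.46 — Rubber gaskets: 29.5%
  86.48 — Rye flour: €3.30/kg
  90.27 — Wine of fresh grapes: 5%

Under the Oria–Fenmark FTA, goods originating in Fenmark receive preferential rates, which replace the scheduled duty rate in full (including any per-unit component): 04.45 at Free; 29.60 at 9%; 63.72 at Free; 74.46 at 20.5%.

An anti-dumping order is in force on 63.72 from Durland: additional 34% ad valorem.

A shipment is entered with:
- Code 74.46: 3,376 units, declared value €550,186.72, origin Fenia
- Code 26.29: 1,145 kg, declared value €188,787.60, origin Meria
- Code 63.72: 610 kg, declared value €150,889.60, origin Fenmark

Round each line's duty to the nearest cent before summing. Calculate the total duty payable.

€168,912.65

Line 1 (74.46, Fenia, 3,376 units, €550,186.72):
Base rate for 74.46 is 29.5%.
74.46 has an FTA preferential rate, but origin Fenia is not Fenmark; base rate stands.
Duty = €550,186.72 × 29.5% = €162,305.08.
Line 2 (26.29, Meria, 1,145 kg, €188,787.60):
Base rate for 26.29 is 3.5%.
Duty = €188,787.60 × 3.5% = €6,607.57.
Line 3 (63.72, Fenmark, 610 kg, €150,889.60):
Base rate for 63.72 is €4.95/kg.
Origin Fenmark qualifies under the Oria–Fenmark agreement and 63.72 is covered: preferential rate Free applies instead.
The additional-duty order on 63.72 targets Durland, not Fenmark; it does not apply.
Duty = €150,889.60 × 0% = €0.00.
Total = €162,305.08 + €6,607.57 + €0.00 = €168,912.65.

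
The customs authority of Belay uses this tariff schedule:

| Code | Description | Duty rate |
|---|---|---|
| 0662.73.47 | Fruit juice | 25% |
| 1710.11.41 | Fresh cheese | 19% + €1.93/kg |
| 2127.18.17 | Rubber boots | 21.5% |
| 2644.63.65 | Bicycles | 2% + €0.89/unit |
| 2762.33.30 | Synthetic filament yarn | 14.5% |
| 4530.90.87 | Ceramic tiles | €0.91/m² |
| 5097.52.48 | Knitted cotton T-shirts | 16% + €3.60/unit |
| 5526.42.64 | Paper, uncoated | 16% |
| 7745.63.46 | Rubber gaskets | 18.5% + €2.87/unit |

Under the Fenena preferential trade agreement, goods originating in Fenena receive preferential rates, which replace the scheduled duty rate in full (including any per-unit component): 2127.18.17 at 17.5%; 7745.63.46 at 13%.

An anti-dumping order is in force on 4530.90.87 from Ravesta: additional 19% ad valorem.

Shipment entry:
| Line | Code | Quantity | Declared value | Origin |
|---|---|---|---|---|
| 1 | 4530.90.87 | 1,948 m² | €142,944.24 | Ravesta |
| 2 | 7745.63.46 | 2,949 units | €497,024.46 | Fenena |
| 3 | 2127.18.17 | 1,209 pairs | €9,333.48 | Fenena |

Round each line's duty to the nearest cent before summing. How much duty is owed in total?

Line 1 (4530.90.87, Ravesta, 1,948 m², €142,944.24):
Base rate for 4530.90.87 is €0.91/m².
Additional duty on 4530.90.87 from Ravesta: +19% ad valorem. Applied ad valorem rate = 19%.
Duty = €142,944.24 × 19% + 1,948 × €0.91 = €28,932.09.
Line 2 (7745.63.46, Fenena, 2,949 units, €497,024.46):
Base rate for 7745.63.46 is 18.5% + €2.87/unit.
Origin Fenena qualifies under the Belay–Fenena agreement and 7745.63.46 is covered: preferential rate 13% applies instead.
Duty = €497,024.46 × 13% = €64,613.18.
Line 3 (2127.18.17, Fenena, 1,209 pairs, €9,333.48):
Base rate for 2127.18.17 is 21.5%.
Origin Fenena qualifies under the Belay–Fenena agreement and 2127.18.17 is covered: preferential rate 17.5% applies instead.
Duty = €9,333.48 × 17.5% = €1,633.36.
Total = €28,932.09 + €64,613.18 + €1,633.36 = €95,178.63.

€95,178.63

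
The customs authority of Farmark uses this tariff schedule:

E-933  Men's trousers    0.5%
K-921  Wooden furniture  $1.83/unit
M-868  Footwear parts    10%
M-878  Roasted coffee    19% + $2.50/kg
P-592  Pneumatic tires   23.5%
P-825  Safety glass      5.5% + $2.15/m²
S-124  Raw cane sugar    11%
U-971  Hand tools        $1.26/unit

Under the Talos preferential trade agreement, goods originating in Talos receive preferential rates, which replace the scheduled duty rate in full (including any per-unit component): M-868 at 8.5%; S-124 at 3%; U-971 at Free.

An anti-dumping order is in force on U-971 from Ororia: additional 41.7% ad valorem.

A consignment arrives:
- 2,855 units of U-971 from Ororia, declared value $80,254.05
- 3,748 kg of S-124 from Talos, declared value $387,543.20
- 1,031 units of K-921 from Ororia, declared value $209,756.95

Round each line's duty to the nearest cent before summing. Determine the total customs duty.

$50,576.27

Line 1 (U-971, Ororia, 2,855 units, $80,254.05):
Base rate for U-971 is $1.26/unit.
U-971 has an FTA preferential rate, but origin Ororia is not Talos; base rate stands.
Additional duty on U-971 from Ororia: +41.7% ad valorem. Applied ad valorem rate = 41.7%.
Duty = $80,254.05 × 41.7% + 2,855 × $1.26 = $37,063.24.
Line 2 (S-124, Talos, 3,748 kg, $387,543.20):
Base rate for S-124 is 11%.
Origin Talos qualifies under the Farmark–Talos agreement and S-124 is covered: preferential rate 3% applies instead.
Duty = $387,543.20 × 3% = $11,626.30.
Line 3 (K-921, Ororia, 1,031 units, $209,756.95):
Base rate for K-921 is $1.83/unit.
Duty = 1,031 × $1.83 = $1,886.73.
Total = $37,063.24 + $11,626.30 + $1,886.73 = $50,576.27.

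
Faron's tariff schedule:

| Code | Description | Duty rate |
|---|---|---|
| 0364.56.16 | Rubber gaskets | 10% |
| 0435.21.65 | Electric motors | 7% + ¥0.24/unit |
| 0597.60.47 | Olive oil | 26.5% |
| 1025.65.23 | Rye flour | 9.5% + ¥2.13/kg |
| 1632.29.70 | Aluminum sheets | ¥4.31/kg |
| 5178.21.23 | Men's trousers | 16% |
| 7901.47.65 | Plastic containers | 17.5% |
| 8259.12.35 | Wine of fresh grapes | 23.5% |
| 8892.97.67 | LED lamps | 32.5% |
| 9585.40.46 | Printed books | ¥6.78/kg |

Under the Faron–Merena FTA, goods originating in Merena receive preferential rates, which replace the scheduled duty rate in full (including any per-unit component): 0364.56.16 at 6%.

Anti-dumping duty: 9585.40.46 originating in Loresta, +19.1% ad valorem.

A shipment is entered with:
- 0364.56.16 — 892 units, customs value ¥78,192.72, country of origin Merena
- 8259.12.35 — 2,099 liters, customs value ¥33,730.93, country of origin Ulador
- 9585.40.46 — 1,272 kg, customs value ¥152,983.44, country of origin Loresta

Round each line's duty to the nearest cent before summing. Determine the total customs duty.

¥50,462.33

Line 1 (0364.56.16, Merena, 892 units, ¥78,192.72):
Base rate for 0364.56.16 is 10%.
Origin Merena qualifies under the Faron–Merena agreement and 0364.56.16 is covered: preferential rate 6% applies instead.
Duty = ¥78,192.72 × 6% = ¥4,691.56.
Line 2 (8259.12.35, Ulador, 2,099 liters, ¥33,730.93):
Base rate for 8259.12.35 is 23.5%.
Duty = ¥33,730.93 × 23.5% = ¥7,926.77.
Line 3 (9585.40.46, Loresta, 1,272 kg, ¥152,983.44):
Base rate for 9585.40.46 is ¥6.78/kg.
Additional duty on 9585.40.46 from Loresta: +19.1% ad valorem. Applied ad valorem rate = 19.1%.
Duty = ¥152,983.44 × 19.1% + 1,272 × ¥6.78 = ¥37,844.00.
Total = ¥4,691.56 + ¥7,926.77 + ¥37,844.00 = ¥50,462.33.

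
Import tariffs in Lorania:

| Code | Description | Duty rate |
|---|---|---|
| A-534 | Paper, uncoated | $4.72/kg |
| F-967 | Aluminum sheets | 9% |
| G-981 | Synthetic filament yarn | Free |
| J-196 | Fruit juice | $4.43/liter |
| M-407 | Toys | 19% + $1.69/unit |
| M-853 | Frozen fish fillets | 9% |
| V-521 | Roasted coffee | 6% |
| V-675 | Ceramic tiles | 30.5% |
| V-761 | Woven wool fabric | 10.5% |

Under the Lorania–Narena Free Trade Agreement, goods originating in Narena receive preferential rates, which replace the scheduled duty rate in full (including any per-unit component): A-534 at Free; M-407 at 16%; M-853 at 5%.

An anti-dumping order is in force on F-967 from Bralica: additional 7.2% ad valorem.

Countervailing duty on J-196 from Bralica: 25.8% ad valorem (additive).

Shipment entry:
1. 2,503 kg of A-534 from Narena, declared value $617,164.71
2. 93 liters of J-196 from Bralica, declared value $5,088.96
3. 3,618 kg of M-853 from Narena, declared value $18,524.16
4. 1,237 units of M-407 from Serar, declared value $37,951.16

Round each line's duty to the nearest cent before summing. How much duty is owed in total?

Line 1 (A-534, Narena, 2,503 kg, $617,164.71):
Base rate for A-534 is $4.72/kg.
Origin Narena qualifies under the Lorania–Narena agreement and A-534 is covered: preferential rate Free applies instead.
Duty = $617,164.71 × 0% = $0.00.
Line 2 (J-196, Bralica, 93 liters, $5,088.96):
Base rate for J-196 is $4.43/liter.
Additional duty on J-196 from Bralica: +25.8% ad valorem. Applied ad valorem rate = 25.8%.
Duty = $5,088.96 × 25.8% + 93 × $4.43 = $1,724.94.
Line 3 (M-853, Narena, 3,618 kg, $18,524.16):
Base rate for M-853 is 9%.
Origin Narena qualifies under the Lorania–Narena agreement and M-853 is covered: preferential rate 5% applies instead.
Duty = $18,524.16 × 5% = $926.21.
Line 4 (M-407, Serar, 1,237 units, $37,951.16):
Base rate for M-407 is 19% + $1.69/unit.
M-407 has an FTA preferential rate, but origin Serar is not Narena; base rate stands.
Duty = $37,951.16 × 19% + 1,237 × $1.69 = $9,301.25.
Total = $0.00 + $1,724.94 + $926.21 + $9,301.25 = $11,952.40.

$11,952.40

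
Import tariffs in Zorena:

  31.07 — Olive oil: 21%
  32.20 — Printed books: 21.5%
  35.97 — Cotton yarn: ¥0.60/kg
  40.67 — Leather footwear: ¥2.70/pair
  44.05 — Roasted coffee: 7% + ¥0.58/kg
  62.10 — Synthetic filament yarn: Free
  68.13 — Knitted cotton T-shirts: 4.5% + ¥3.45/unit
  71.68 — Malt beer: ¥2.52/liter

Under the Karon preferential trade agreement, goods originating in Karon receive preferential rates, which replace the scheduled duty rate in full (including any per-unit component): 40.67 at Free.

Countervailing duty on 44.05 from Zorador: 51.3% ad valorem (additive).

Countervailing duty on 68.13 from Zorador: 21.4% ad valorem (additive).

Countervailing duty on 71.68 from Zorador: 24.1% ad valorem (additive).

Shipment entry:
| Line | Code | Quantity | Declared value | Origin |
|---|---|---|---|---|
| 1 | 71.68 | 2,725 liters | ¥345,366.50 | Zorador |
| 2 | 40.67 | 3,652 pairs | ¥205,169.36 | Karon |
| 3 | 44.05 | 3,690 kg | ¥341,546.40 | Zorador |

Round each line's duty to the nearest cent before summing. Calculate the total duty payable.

Line 1 (71.68, Zorador, 2,725 liters, ¥345,366.50):
Base rate for 71.68 is ¥2.52/liter.
Additional duty on 71.68 from Zorador: +24.1% ad valorem. Applied ad valorem rate = 24.1%.
Duty = ¥345,366.50 × 24.1% + 2,725 × ¥2.52 = ¥90,100.33.
Line 2 (40.67, Karon, 3,652 pairs, ¥205,169.36):
Base rate for 40.67 is ¥2.70/pair.
Origin Karon qualifies under the Zorena–Karon agreement and 40.67 is covered: preferential rate Free applies instead.
Duty = ¥205,169.36 × 0% = ¥0.00.
Line 3 (44.05, Zorador, 3,690 kg, ¥341,546.40):
Base rate for 44.05 is 7% + ¥0.58/kg.
Additional duty on 44.05 from Zorador: +51.3%. Applied ad valorem rate: 7% + 51.3% = 58.3%.
Duty = ¥341,546.40 × 58.3% + 3,690 × ¥0.58 = ¥201,261.75.
Total = ¥90,100.33 + ¥0.00 + ¥201,261.75 = ¥291,362.08.

¥291,362.08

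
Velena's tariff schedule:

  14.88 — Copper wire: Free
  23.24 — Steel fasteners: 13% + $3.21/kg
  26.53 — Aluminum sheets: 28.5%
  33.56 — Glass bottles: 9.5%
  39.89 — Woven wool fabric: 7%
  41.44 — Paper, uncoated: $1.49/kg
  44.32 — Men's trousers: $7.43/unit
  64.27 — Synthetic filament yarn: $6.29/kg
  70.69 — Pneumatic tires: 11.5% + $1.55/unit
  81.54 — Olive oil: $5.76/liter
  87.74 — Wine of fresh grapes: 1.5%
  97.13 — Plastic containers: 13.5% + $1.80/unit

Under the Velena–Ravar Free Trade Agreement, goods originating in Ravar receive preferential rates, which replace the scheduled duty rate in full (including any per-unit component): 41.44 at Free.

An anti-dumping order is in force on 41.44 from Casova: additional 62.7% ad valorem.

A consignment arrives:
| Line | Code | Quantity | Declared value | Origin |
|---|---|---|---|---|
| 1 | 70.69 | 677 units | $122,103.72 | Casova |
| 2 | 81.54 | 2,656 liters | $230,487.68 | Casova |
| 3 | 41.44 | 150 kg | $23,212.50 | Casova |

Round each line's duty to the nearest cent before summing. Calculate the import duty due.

Line 1 (70.69, Casova, 677 units, $122,103.72):
Base rate for 70.69 is 11.5% + $1.55/unit.
Duty = $122,103.72 × 11.5% + 677 × $1.55 = $15,091.28.
Line 2 (81.54, Casova, 2,656 liters, $230,487.68):
Base rate for 81.54 is $5.76/liter.
Duty = 2,656 × $5.76 = $15,298.56.
Line 3 (41.44, Casova, 150 kg, $23,212.50):
Base rate for 41.44 is $1.49/kg.
41.44 has an FTA preferential rate, but origin Casova is not Ravar; base rate stands.
Additional duty on 41.44 from Casova: +62.7% ad valorem. Applied ad valorem rate = 62.7%.
Duty = $23,212.50 × 62.7% + 150 × $1.49 = $14,777.74.
Total = $15,091.28 + $15,298.56 + $14,777.74 = $45,167.58.

$45,167.58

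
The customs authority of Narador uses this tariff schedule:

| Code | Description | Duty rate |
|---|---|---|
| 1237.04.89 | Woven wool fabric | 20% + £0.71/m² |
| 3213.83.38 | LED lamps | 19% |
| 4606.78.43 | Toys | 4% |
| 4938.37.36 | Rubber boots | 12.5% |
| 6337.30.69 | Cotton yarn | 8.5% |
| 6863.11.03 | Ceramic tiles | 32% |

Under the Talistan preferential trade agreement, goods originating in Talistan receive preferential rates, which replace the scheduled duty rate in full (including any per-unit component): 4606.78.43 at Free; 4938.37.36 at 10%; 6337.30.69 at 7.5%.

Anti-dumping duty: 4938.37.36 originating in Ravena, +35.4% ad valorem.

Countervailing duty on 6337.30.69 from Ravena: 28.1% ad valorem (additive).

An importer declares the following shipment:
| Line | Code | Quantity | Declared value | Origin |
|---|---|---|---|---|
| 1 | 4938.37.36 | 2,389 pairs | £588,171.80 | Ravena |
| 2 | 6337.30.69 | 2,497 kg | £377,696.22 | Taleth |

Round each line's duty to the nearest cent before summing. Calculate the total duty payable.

£313,838.47

Line 1 (4938.37.36, Ravena, 2,389 pairs, £588,171.80):
Base rate for 4938.37.36 is 12.5%.
4938.37.36 has an FTA preferential rate, but origin Ravena is not Talistan; base rate stands.
Additional duty on 4938.37.36 from Ravena: +35.4%. Applied ad valorem rate: 12.5% + 35.4% = 47.9%.
Duty = £588,171.80 × 47.9% = £281,734.29.
Line 2 (6337.30.69, Taleth, 2,497 kg, £377,696.22):
Base rate for 6337.30.69 is 8.5%.
6337.30.69 has an FTA preferential rate, but origin Taleth is not Talistan; base rate stands.
The additional-duty order on 6337.30.69 targets Ravena, not Taleth; it does not apply.
Duty = £377,696.22 × 8.5% = £32,104.18.
Total = £281,734.29 + £32,104.18 = £313,838.47.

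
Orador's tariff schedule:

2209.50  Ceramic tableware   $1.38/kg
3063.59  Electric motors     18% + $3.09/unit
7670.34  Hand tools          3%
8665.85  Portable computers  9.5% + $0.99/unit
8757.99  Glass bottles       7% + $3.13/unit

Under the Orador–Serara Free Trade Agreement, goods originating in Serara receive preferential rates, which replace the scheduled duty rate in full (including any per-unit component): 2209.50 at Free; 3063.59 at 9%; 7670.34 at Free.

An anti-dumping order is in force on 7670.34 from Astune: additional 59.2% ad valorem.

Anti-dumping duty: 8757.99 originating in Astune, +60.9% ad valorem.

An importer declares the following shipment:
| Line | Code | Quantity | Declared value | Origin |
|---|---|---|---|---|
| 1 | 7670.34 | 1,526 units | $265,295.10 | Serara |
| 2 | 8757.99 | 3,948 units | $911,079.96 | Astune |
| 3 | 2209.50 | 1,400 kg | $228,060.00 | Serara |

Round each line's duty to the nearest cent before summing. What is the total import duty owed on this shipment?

$630,980.53

Line 1 (7670.34, Serara, 1,526 units, $265,295.10):
Base rate for 7670.34 is 3%.
Origin Serara qualifies under the Orador–Serara agreement and 7670.34 is covered: preferential rate Free applies instead.
The additional-duty order on 7670.34 targets Astune, not Serara; it does not apply.
Duty = $265,295.10 × 0% = $0.00.
Line 2 (8757.99, Astune, 3,948 units, $911,079.96):
Base rate for 8757.99 is 7% + $3.13/unit.
Additional duty on 8757.99 from Astune: +60.9%. Applied ad valorem rate: 7% + 60.9% = 67.9%.
Duty = $911,079.96 × 67.9% + 3,948 × $3.13 = $630,980.53.
Line 3 (2209.50, Serara, 1,400 kg, $228,060.00):
Base rate for 2209.50 is $1.38/kg.
Origin Serara qualifies under the Orador–Serara agreement and 2209.50 is covered: preferential rate Free applies instead.
Duty = $228,060.00 × 0% = $0.00.
Total = $0.00 + $630,980.53 + $0.00 = $630,980.53.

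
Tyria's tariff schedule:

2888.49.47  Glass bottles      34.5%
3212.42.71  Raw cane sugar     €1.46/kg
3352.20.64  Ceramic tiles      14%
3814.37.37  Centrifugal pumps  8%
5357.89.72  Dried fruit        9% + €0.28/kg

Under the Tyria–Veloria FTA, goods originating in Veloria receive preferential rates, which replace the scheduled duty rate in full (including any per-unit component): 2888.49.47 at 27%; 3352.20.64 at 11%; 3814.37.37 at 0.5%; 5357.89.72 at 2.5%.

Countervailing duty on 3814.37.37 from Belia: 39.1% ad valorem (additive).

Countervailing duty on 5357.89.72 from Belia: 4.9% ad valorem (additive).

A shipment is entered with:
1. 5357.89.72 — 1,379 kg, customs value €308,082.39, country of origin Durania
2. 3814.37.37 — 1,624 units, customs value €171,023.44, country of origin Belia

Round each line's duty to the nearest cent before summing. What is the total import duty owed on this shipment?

Line 1 (5357.89.72, Durania, 1,379 kg, €308,082.39):
Base rate for 5357.89.72 is 9% + €0.28/kg.
5357.89.72 has an FTA preferential rate, but origin Durania is not Veloria; base rate stands.
The additional-duty order on 5357.89.72 targets Belia, not Durania; it does not apply.
Duty = €308,082.39 × 9% + 1,379 × €0.28 = €28,113.54.
Line 2 (3814.37.37, Belia, 1,624 units, €171,023.44):
Base rate for 3814.37.37 is 8%.
3814.37.37 has an FTA preferential rate, but origin Belia is not Veloria; base rate stands.
Additional duty on 3814.37.37 from Belia: +39.1%. Applied ad valorem rate: 8% + 39.1% = 47.1%.
Duty = €171,023.44 × 47.1% = €80,552.04.
Total = €28,113.54 + €80,552.04 = €108,665.58.

€108,665.58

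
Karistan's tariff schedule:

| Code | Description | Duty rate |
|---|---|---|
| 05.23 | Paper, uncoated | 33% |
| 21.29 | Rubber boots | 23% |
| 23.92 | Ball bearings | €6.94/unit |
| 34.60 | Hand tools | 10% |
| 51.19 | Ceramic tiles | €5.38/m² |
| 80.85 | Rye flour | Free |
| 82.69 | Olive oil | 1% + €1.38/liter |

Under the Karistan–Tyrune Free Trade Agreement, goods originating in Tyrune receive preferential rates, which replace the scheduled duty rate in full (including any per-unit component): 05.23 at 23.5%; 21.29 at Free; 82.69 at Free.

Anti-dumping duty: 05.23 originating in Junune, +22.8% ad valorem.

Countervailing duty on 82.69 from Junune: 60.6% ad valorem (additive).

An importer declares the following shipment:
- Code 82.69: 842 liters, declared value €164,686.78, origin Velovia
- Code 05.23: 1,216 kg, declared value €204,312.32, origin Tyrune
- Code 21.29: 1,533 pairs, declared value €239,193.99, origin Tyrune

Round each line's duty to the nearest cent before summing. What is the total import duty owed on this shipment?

€50,822.23

Line 1 (82.69, Velovia, 842 liters, €164,686.78):
Base rate for 82.69 is 1% + €1.38/liter.
82.69 has an FTA preferential rate, but origin Velovia is not Tyrune; base rate stands.
The additional-duty order on 82.69 targets Junune, not Velovia; it does not apply.
Duty = €164,686.78 × 1% + 842 × €1.38 = €2,808.83.
Line 2 (05.23, Tyrune, 1,216 kg, €204,312.32):
Base rate for 05.23 is 33%.
Origin Tyrune qualifies under the Karistan–Tyrune agreement and 05.23 is covered: preferential rate 23.5% applies instead.
The additional-duty order on 05.23 targets Junune, not Tyrune; it does not apply.
Duty = €204,312.32 × 23.5% = €48,013.40.
Line 3 (21.29, Tyrune, 1,533 pairs, €239,193.99):
Base rate for 21.29 is 23%.
Origin Tyrune qualifies under the Karistan–Tyrune agreement and 21.29 is covered: preferential rate Free applies instead.
Duty = €239,193.99 × 0% = €0.00.
Total = €2,808.83 + €48,013.40 + €0.00 = €50,822.23.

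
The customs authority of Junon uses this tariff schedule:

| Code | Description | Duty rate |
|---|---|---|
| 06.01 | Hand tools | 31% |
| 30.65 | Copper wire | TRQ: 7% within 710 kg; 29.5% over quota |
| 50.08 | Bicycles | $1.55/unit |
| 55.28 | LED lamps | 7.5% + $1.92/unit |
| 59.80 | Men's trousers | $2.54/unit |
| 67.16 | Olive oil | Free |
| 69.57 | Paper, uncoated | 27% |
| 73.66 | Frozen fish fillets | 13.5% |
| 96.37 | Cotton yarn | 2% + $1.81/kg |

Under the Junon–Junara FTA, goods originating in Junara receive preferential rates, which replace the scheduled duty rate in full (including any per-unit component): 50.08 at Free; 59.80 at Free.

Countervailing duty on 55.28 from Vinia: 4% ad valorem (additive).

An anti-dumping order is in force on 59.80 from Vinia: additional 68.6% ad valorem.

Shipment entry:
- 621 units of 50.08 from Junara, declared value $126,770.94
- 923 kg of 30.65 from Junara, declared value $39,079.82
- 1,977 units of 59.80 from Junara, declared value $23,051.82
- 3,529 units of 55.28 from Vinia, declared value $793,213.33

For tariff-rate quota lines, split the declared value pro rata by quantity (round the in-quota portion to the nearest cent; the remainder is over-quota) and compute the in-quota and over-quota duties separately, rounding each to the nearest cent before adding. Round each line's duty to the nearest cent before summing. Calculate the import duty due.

Line 1 (50.08, Junara, 621 units, $126,770.94):
Base rate for 50.08 is $1.55/unit.
Origin Junara qualifies under the Junon–Junara agreement and 50.08 is covered: preferential rate Free applies instead.
Duty = $126,770.94 × 0% = $0.00.
Line 2 (30.65, Junara, 923 kg, $39,079.82):
Code 30.65 is under a tariff-rate quota (threshold 710 kg). In-quota: 710 kg at 7%; over-quota: 213 kg at 29.5%.
Pro-rata value split: in-quota = $39,079.82 × 710/923 = $30,061.40; over-quota = $39,079.82 − $30,061.40 = $9,018.42.
In-quota duty = $30,061.40 × 7% = $2,104.30. Over-quota duty = $9,018.42 × 29.5% = $2,660.43.
Line duty = $2,104.30 + $2,660.43 = $4,764.73.
Line 3 (59.80, Junara, 1,977 units, $23,051.82):
Base rate for 59.80 is $2.54/unit.
Origin Junara qualifies under the Junon–Junara agreement and 59.80 is covered: preferential rate Free applies instead.
The additional-duty order on 59.80 targets Vinia, not Junara; it does not apply.
Duty = $23,051.82 × 0% = $0.00.
Line 4 (55.28, Vinia, 3,529 units, $793,213.33):
Base rate for 55.28 is 7.5% + $1.92/unit.
Additional duty on 55.28 from Vinia: +4%. Applied ad valorem rate: 7.5% + 4% = 11.5%.
Duty = $793,213.33 × 11.5% + 3,529 × $1.92 = $97,995.21.
Total = $0.00 + $4,764.73 + $0.00 + $97,995.21 = $102,759.94.

$102,759.94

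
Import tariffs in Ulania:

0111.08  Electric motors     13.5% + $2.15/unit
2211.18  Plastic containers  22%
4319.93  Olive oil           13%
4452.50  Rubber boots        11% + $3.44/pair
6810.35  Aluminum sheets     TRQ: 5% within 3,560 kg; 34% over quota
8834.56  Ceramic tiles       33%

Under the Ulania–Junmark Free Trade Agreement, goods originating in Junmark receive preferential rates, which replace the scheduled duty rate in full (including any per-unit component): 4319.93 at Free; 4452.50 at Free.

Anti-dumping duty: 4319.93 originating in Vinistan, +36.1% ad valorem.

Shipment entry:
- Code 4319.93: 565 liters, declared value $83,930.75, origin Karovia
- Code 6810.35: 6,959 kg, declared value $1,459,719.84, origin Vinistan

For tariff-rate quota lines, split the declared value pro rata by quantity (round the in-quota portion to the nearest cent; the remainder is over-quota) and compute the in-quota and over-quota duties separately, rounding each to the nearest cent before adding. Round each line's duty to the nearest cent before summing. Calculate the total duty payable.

Line 1 (4319.93, Karovia, 565 liters, $83,930.75):
Base rate for 4319.93 is 13%.
4319.93 has an FTA preferential rate, but origin Karovia is not Junmark; base rate stands.
The additional-duty order on 4319.93 targets Vinistan, not Karovia; it does not apply.
Duty = $83,930.75 × 13% = $10,911.00.
Line 2 (6810.35, Vinistan, 6,959 kg, $1,459,719.84):
Code 6810.35 is under a tariff-rate quota (threshold 3,560 kg). In-quota: 3,560 kg at 5%; over-quota: 3,399 kg at 34%.
Pro-rata value split: in-quota = $1,459,719.84 × 3,560/6,959 = $746,745.60; over-quota = $1,459,719.84 − $746,745.60 = $712,974.24.
In-quota duty = $746,745.60 × 5% = $37,337.28. Over-quota duty = $712,974.24 × 34% = $242,411.24.
Line duty = $37,337.28 + $242,411.24 = $279,748.52.
Total = $10,911.00 + $279,748.52 = $290,659.52.

$290,659.52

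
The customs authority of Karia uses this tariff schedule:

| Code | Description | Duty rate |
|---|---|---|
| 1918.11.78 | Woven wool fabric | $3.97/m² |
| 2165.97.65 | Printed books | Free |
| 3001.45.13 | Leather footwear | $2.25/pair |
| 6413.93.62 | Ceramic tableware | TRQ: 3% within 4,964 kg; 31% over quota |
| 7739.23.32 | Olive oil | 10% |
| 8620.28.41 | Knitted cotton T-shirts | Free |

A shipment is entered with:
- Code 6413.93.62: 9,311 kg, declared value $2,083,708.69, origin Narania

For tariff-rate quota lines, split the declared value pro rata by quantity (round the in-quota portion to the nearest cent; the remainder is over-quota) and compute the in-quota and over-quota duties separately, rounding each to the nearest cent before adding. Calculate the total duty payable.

Line 1 (6413.93.62, Narania, 9,311 kg, $2,083,708.69):
Code 6413.93.62 is under a tariff-rate quota (threshold 4,964 kg). In-quota: 4,964 kg at 3%; over-quota: 4,347 kg at 31%.
Pro-rata value split: in-quota = $2,083,708.69 × 4,964/9,311 = $1,110,893.56; over-quota = $2,083,708.69 − $1,110,893.56 = $972,815.13.
In-quota duty = $1,110,893.56 × 3% = $33,326.81. Over-quota duty = $972,815.13 × 31% = $301,572.69.
Line duty = $33,326.81 + $301,572.69 = $334,899.50.

$334,899.50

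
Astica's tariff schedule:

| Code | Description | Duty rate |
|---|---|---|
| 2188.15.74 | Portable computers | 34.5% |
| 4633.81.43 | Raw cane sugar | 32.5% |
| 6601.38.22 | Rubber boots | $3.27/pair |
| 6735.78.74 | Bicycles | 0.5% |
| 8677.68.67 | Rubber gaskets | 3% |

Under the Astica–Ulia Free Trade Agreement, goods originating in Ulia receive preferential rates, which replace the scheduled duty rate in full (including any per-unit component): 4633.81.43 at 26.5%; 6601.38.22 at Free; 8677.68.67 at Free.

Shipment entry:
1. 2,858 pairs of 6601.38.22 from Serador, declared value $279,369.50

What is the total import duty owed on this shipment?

Line 1 (6601.38.22, Serador, 2,858 pairs, $279,369.50):
Base rate for 6601.38.22 is $3.27/pair.
6601.38.22 has an FTA preferential rate, but origin Serador is not Ulia; base rate stands.
Duty = 2,858 × $3.27 = $9,345.66.

$9,345.66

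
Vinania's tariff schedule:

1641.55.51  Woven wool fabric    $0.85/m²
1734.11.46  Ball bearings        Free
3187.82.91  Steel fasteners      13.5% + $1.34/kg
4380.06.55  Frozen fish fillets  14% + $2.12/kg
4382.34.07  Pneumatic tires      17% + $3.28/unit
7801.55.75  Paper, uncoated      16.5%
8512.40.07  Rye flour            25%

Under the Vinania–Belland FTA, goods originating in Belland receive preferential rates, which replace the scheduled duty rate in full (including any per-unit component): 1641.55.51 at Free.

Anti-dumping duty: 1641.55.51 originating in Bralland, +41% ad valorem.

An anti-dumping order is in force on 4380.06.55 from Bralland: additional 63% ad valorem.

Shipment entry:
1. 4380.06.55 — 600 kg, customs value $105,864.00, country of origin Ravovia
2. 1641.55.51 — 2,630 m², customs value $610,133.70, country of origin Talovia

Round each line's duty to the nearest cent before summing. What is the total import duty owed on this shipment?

Line 1 (4380.06.55, Ravovia, 600 kg, $105,864.00):
Base rate for 4380.06.55 is 14% + $2.12/kg.
The additional-duty order on 4380.06.55 targets Bralland, not Ravovia; it does not apply.
Duty = $105,864.00 × 14% + 600 × $2.12 = $16,092.96.
Line 2 (1641.55.51, Talovia, 2,630 m², $610,133.70):
Base rate for 1641.55.51 is $0.85/m².
1641.55.51 has an FTA preferential rate, but origin Talovia is not Belland; base rate stands.
The additional-duty order on 1641.55.51 targets Bralland, not Talovia; it does not apply.
Duty = 2,630 × $0.85 = $2,235.50.
Total = $16,092.96 + $2,235.50 = $18,328.46.

$18,328.46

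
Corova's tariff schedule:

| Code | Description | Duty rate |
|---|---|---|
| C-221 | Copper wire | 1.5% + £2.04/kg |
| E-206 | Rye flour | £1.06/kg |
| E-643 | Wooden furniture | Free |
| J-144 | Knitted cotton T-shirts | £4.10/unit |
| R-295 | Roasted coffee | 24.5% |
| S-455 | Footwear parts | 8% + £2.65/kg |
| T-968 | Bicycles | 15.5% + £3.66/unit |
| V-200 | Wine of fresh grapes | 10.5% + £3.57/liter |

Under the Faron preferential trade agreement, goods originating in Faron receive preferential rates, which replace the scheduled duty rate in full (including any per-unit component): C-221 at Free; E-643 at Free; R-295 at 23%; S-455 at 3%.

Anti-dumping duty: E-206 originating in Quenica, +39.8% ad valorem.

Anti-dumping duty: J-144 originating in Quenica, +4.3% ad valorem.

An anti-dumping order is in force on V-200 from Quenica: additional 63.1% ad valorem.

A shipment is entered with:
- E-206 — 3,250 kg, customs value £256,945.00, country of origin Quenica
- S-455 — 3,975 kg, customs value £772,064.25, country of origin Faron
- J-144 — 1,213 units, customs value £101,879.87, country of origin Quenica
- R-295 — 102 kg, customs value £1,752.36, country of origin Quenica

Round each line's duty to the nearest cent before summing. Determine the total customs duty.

£138,654.50

Line 1 (E-206, Quenica, 3,250 kg, £256,945.00):
Base rate for E-206 is £1.06/kg.
Additional duty on E-206 from Quenica: +39.8% ad valorem. Applied ad valorem rate = 39.8%.
Duty = £256,945.00 × 39.8% + 3,250 × £1.06 = £105,709.11.
Line 2 (S-455, Faron, 3,975 kg, £772,064.25):
Base rate for S-455 is 8% + £2.65/kg.
Origin Faron qualifies under the Corova–Faron agreement and S-455 is covered: preferential rate 3% applies instead.
Duty = £772,064.25 × 3% = £23,161.93.
Line 3 (J-144, Quenica, 1,213 units, £101,879.87):
Base rate for J-144 is £4.10/unit.
Additional duty on J-144 from Quenica: +4.3% ad valorem. Applied ad valorem rate = 4.3%.
Duty = £101,879.87 × 4.3% + 1,213 × £4.10 = £9,354.13.
Line 4 (R-295, Quenica, 102 kg, £1,752.36):
Base rate for R-295 is 24.5%.
R-295 has an FTA preferential rate, but origin Quenica is not Faron; base rate stands.
Duty = £1,752.36 × 24.5% = £429.33.
Total = £105,709.11 + £23,161.93 + £9,354.13 + £429.33 = £138,654.50.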